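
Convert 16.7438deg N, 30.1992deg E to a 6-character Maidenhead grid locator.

KK56cr

Shift to the Maidenhead origin (180°W, 90°S): lon 210.1992, lat 106.7438.
Field: lon ⌊210.1992/20⌋ = 10 → K; lat ⌊106.7438/10⌋ = 10 → K.
Square: lon ⌊10.1992/2⌋ = 5; lat ⌊6.7438/1⌋ = 6.
Subsquare: lon ⌊0.1992/0.0833333⌋ = 2 → c; lat ⌊0.7438/0.0416667⌋ = 17 → r.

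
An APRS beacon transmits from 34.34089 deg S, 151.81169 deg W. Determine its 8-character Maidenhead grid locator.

Offset from 180°W / 90°S: lon 28.18831°, lat 55.65911°.
Field: 28.18831/20 → 1 → B, 55.65911/10 → 5 → F; chars BF.
Square: 8.18831/2 → 4, 5.65911/1 → 5; chars 45.
Subsquare: 0.18831/0.0833333 → 2 → c, 0.65911/0.0416667 → 15 → p; chars cp.
Extended square: 0.02164/0.00833333 → 2, 0.03411/0.00416667 → 8; chars 28.

BF45cp28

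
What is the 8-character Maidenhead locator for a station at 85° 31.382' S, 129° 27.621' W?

CA54gl44

Shift to the Maidenhead origin (180°W, 90°S): lon 50.53965, lat 4.47697.
Field: lon ⌊50.53965/20⌋ = 2 → C; lat ⌊4.47697/10⌋ = 0 → A.
Square: lon ⌊10.53965/2⌋ = 5; lat ⌊4.47697/1⌋ = 4.
Subsquare: lon ⌊0.53965/0.0833333⌋ = 6 → g; lat ⌊0.47697/0.0416667⌋ = 11 → l.
Extended square: lon ⌊0.03965/0.00833333⌋ = 4; lat ⌊0.01863/0.00416667⌋ = 4.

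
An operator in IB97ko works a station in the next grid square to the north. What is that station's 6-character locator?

IB97kp

Latitude subsquare o = 14; +1 → 15 = p.
The longitude characters are unchanged.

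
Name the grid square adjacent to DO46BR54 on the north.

Latitude extended square 4; +1 → 5.
The longitude characters are unchanged.

DO46br55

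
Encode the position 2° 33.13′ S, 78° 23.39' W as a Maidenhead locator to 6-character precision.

FI07tk

Add 180° to longitude and 90° to latitude: 101.6102, 87.4478.
Field: lon ⌊101.6102/20⌋ = 5 → F; lat ⌊87.4478/10⌋ = 8 → I.
Square: lon ⌊1.6102/2⌋ = 0; lat ⌊7.4478/1⌋ = 7.
Subsquare: lon ⌊1.6102/0.0833333⌋ = 19 → t; lat ⌊0.4478/0.0416667⌋ = 10 → k.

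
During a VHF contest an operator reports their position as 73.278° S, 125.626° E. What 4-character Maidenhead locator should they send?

PB26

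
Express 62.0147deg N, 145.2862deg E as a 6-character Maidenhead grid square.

QP22pa

Shift to the Maidenhead origin (180°W, 90°S): lon 325.2862, lat 152.0147.
Field: lon ⌊325.2862/20⌋ = 16 → Q; lat ⌊152.0147/10⌋ = 15 → P.
Square: lon ⌊5.2862/2⌋ = 2; lat ⌊2.0147/1⌋ = 2.
Subsquare: lon ⌊1.2862/0.0833333⌋ = 15 → p; lat ⌊0.0147/0.0416667⌋ = 0 → a.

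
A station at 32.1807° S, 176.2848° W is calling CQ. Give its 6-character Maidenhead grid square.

Offset from 180°W / 90°S: lon 3.7152°, lat 57.8193°.
Field: lon ⌊3.7152/20⌋ = 0 → A; lat ⌊57.8193/10⌋ = 5 → F.
Square: lon ⌊3.7152/2⌋ = 1; lat ⌊7.8193/1⌋ = 7.
Subsquare: lon ⌊1.7152/0.0833333⌋ = 20 → u; lat ⌊0.8193/0.0416667⌋ = 19 → t.

AF17ut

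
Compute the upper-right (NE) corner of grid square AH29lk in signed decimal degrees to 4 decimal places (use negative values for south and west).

Field A=0, H=7: +0·20° lon, +7·10° lat → SW at lon -180°, lat -20°.
Square 2, 9: +2·2° lon, +9·1° lat → SW at lon -176°, lat -11°.
Subsquare l=11, k=10: +11·0.0833333° lon, +10·0.0416667° lat → SW at lon -175.083°, lat -10.5833°.
Cell spans 0.0833333° lon × 0.0416667° lat. NE corner is SW corner plus one full cell.
latitude -10.5417, longitude -175.0000.

-10.5417, -175.0000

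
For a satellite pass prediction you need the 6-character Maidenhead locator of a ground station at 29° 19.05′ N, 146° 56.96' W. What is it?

Shift to the Maidenhead origin (180°W, 90°S): lon 33.0507, lat 119.3175.
Field: lon ⌊33.0507/20⌋ = 1 → B; lat ⌊119.3175/10⌋ = 11 → L.
Square: lon ⌊13.0507/2⌋ = 6; lat ⌊9.3175/1⌋ = 9.
Subsquare: lon ⌊1.0507/0.0833333⌋ = 12 → m; lat ⌊0.3175/0.0416667⌋ = 7 → h.

BL69mh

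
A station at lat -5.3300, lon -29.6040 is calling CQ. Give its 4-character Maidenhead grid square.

Add 180° to longitude and 90° to latitude: 150.40, 84.67.
Field (20°×10°, letters A–R): lon ⌊150.40/20⌋ = 7 → H; lat ⌊84.67/10⌋ = 8 → I.
Square (2°×1°, digits 0–9): lon ⌊10.40/2⌋ = 5; lat ⌊4.67/1⌋ = 4.

HI54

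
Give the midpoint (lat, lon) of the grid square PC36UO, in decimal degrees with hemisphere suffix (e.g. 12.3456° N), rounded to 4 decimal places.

63.3958° S, 127.7083° E

Field P=15, C=2: +15·20° lon, +2·10° lat → SW at lon 120°, lat -70°.
Square 3, 6: +3·2° lon, +6·1° lat → SW at lon 126°, lat -64°.
Subsquare u=20, o=14: +20·0.0833333° lon, +14·0.0416667° lat → SW at lon 127.667°, lat -63.4167°.
Cell spans 0.0833333° lon × 0.0416667° lat. Centre is SW corner plus half of each.
latitude 63.3958° S, longitude 127.7083° E.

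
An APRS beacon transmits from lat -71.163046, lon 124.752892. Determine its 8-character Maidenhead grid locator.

PB28ju00

Shift to the Maidenhead origin (180°W, 90°S): lon 304.75289, lat 18.83695.
Field: 304.75289/20 → 15 → P, 18.83695/10 → 1 → B; chars PB.
Square: 4.75289/2 → 2, 8.83695/1 → 8; chars 28.
Subsquare: 0.75289/0.0833333 → 9 → j, 0.83695/0.0416667 → 20 → u; chars ju.
Extended square: 0.00289/0.00833333 → 0, 0.00362/0.00416667 → 0; chars 00.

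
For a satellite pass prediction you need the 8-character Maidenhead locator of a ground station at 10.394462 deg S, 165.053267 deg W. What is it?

Add 180° to longitude and 90° to latitude: 14.94673, 79.60554.
Field: lon ⌊14.94673/20⌋ = 0 → A; lat ⌊79.60554/10⌋ = 7 → H.
Square: lon ⌊14.94673/2⌋ = 7; lat ⌊9.60554/1⌋ = 9.
Subsquare: lon ⌊0.94673/0.0833333⌋ = 11 → l; lat ⌊0.60554/0.0416667⌋ = 14 → o.
Extended square: lon ⌊0.03007/0.00833333⌋ = 3; lat ⌊0.02220/0.00416667⌋ = 5.

AH79lo35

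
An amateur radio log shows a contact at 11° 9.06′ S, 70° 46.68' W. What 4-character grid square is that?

Offset from 180°W / 90°S: lon 109.22°, lat 78.85°.
Field: 109.22/20 → 5 → F, 78.85/10 → 7 → H; chars FH.
Square: 9.22/2 → 4, 8.85/1 → 8; chars 48.

FH48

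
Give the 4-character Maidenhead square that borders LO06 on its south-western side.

Longitude square 0; −1 → -1, wraps to 9, carry into field.
Longitude field L = 11; −1 → 10 = K.
Latitude square 6; −1 → 5.

KO95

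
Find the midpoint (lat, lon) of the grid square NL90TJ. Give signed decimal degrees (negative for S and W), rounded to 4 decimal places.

20.3958, 99.6250

Field N=13, L=11: +13·20° lon, +11·10° lat → SW at lon 80°, lat 20°.
Square 9, 0: +9·2° lon, +0·1° lat → SW at lon 98°, lat 20°.
Subsquare t=19, j=9: +19·0.0833333° lon, +9·0.0416667° lat → SW at lon 99.5833°, lat 20.375°.
Cell spans 0.0833333° lon × 0.0416667° lat. Centre is SW corner plus half of each.
latitude 20.3958, longitude 99.6250.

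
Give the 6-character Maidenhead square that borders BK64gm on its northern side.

Latitude subsquare m = 12; +1 → 13 = n.
The longitude characters are unchanged.

BK64gn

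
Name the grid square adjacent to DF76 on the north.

DF77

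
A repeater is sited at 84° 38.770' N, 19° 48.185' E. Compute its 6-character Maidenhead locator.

JR94vp

Add 180° to longitude and 90° to latitude: 199.8031, 174.6462.
Field (20°×10°, letters A–R): 199.8031/20 → 9 → J, 174.6462/10 → 17 → R; chars JR.
Square (2°×1°, digits 0–9): 19.8031/2 → 9, 4.6462/1 → 4; chars 94.
Subsquare (5′×2.5′, letters a–x): 1.8031/0.0833333 → 21 → v, 0.6462/0.0416667 → 15 → p; chars vp.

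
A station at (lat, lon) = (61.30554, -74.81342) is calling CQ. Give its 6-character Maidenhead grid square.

Add 180° to longitude and 90° to latitude: 105.1866, 151.3055.
Field (20°×10°, letters A–R): lon ⌊105.1866/20⌋ = 5 → F; lat ⌊151.3055/10⌋ = 15 → P.
Square (2°×1°, digits 0–9): lon ⌊5.1866/2⌋ = 2; lat ⌊1.3055/1⌋ = 1.
Subsquare (5′×2.5′, letters a–x): lon ⌊1.1866/0.0833333⌋ = 14 → o; lat ⌊0.3055/0.0416667⌋ = 7 → h.

FP21oh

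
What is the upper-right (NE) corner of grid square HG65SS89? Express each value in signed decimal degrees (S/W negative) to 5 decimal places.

-24.20833, -26.42500

Field H=7, G=6: +7·20° lon, +6·10° lat → SW at lon -40°, lat -30°.
Square 6, 5: +6·2° lon, +5·1° lat → SW at lon -28°, lat -25°.
Subsquare s=18, s=18: +18·0.0833333° lon, +18·0.0416667° lat → SW at lon -26.5°, lat -24.25°.
Extended square 8, 9: +8·0.00833333° lon, +9·0.00416667° lat → SW at lon -26.4333°, lat -24.2125°.
Cell spans 0.00833333° lon × 0.00416667° lat. NE corner is SW corner plus one full cell.
latitude -24.20833, longitude -26.42500.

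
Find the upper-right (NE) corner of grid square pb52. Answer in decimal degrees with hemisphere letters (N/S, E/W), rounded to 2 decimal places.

Field P=15, B=1: +15·20° lon, +1·10° lat → SW at lon 120°, lat -80°.
Square 5, 2: +5·2° lon, +2·1° lat → SW at lon 130°, lat -78°.
Cell spans 2° lon × 1° lat. NE corner is SW corner plus one full cell.
latitude 77.00° S, longitude 132.00° E.

77.00° S, 132.00° E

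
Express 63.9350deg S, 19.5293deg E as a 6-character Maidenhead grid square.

JC96sb

Offset from 180°W / 90°S: lon 199.5293°, lat 26.0650°.
Field: 199.5293/20 → 9 → J, 26.0650/10 → 2 → C; chars JC.
Square: 19.5293/2 → 9, 6.0650/1 → 6; chars 96.
Subsquare: 1.5293/0.0833333 → 18 → s, 0.0650/0.0416667 → 1 → b; chars sb.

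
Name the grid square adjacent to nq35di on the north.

NQ35dj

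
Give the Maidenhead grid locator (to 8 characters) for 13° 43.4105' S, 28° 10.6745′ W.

HH56vg86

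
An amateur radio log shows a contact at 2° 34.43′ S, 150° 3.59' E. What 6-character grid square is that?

QI57ak

Offset from 180°W / 90°S: lon 330.0598°, lat 87.4262°.
Field (20°×10°, letters A–R): 330.0598/20 → 16 → Q, 87.4262/10 → 8 → I; chars QI.
Square (2°×1°, digits 0–9): 10.0598/2 → 5, 7.4262/1 → 7; chars 57.
Subsquare (5′×2.5′, letters a–x): 0.0598/0.0833333 → 0 → a, 0.4262/0.0416667 → 10 → k; chars ak.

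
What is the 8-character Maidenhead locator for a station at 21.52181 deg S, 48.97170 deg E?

Add 180° to longitude and 90° to latitude: 228.97170, 68.47819.
Field (20°×10°, letters A–R): lon ⌊228.97170/20⌋ = 11 → L; lat ⌊68.47819/10⌋ = 6 → G.
Square (2°×1°, digits 0–9): lon ⌊8.97170/2⌋ = 4; lat ⌊8.47819/1⌋ = 8.
Subsquare (5′×2.5′, letters a–x): lon ⌊0.97170/0.0833333⌋ = 11 → l; lat ⌊0.47819/0.0416667⌋ = 11 → l.
Extended square (30″×15″, digits 0–9): lon ⌊0.05503/0.00833333⌋ = 6; lat ⌊0.01986/0.00416667⌋ = 4.

LG48ll64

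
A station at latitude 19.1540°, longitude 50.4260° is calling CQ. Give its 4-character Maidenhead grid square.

LK59

Offset from 180°W / 90°S: lon 230.43°, lat 109.15°.
Field: lon ⌊230.43/20⌋ = 11 → L; lat ⌊109.15/10⌋ = 10 → K.
Square: lon ⌊10.43/2⌋ = 5; lat ⌊9.15/1⌋ = 9.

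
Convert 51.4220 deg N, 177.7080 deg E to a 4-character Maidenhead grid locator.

RO81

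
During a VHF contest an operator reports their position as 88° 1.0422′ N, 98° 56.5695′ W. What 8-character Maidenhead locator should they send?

ER08ma64

Shift to the Maidenhead origin (180°W, 90°S): lon 81.05718, lat 178.01737.
Field: 81.05718/20 → 4 → E, 178.01737/10 → 17 → R; chars ER.
Square: 1.05718/2 → 0, 8.01737/1 → 8; chars 08.
Subsquare: 1.05718/0.0833333 → 12 → m, 0.01737/0.0416667 → 0 → a; chars ma.
Extended square: 0.05718/0.00833333 → 6, 0.01737/0.00416667 → 4; chars 64.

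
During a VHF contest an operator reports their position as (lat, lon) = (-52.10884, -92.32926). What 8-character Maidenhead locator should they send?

ED37uv03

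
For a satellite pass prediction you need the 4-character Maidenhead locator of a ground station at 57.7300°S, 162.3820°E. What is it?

Add 180° to longitude and 90° to latitude: 342.38, 32.27.
Field: 342.38/20 → 17 → R, 32.27/10 → 3 → D; chars RD.
Square: 2.38/2 → 1, 2.27/1 → 2; chars 12.

RD12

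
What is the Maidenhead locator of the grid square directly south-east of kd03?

KD12

Longitude square 0; +1 → 1.
Latitude square 3; −1 → 2.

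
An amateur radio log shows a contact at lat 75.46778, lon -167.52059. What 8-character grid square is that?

AQ65fl72

Add 180° to longitude and 90° to latitude: 12.47941, 165.46778.
Field (20°×10°, letters A–R): lon ⌊12.47941/20⌋ = 0 → A; lat ⌊165.46778/10⌋ = 16 → Q.
Square (2°×1°, digits 0–9): lon ⌊12.47941/2⌋ = 6; lat ⌊5.46778/1⌋ = 5.
Subsquare (5′×2.5′, letters a–x): lon ⌊0.47941/0.0833333⌋ = 5 → f; lat ⌊0.46778/0.0416667⌋ = 11 → l.
Extended square (30″×15″, digits 0–9): lon ⌊0.06274/0.00833333⌋ = 7; lat ⌊0.00945/0.00416667⌋ = 2.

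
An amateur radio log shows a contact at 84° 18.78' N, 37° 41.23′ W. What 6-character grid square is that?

HR14dh

Offset from 180°W / 90°S: lon 142.3128°, lat 174.3130°.
Field: lon ⌊142.3128/20⌋ = 7 → H; lat ⌊174.3130/10⌋ = 17 → R.
Square: lon ⌊2.3128/2⌋ = 1; lat ⌊4.3130/1⌋ = 4.
Subsquare: lon ⌊0.3128/0.0833333⌋ = 3 → d; lat ⌊0.3130/0.0416667⌋ = 7 → h.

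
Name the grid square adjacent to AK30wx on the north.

Latitude subsquare x = 23; +1 → 24, wraps to 0 = a, carry into square.
Latitude square 0; +1 → 1.
The longitude characters are unchanged.

AK31wa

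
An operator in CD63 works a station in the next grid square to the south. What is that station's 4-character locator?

Latitude square 3; −1 → 2.
The longitude characters are unchanged.

CD62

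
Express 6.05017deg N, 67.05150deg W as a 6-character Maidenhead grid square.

Offset from 180°W / 90°S: lon 112.9485°, lat 96.0502°.
Field: 112.9485/20 → 5 → F, 96.0502/10 → 9 → J; chars FJ.
Square: 12.9485/2 → 6, 6.0502/1 → 6; chars 66.
Subsquare: 0.9485/0.0833333 → 11 → l, 0.0502/0.0416667 → 1 → b; chars lb.

FJ66lb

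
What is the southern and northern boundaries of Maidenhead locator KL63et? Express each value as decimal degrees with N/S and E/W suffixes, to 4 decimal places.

23.7917° N, 23.8333° N

Field K=10, L=11: +10·20° lon, +11·10° lat → SW at lon 20°, lat 20°.
Square 6, 3: +6·2° lon, +3·1° lat → SW at lon 32°, lat 23°.
Subsquare e=4, t=19: +4·0.0833333° lon, +19·0.0416667° lat → SW at lon 32.3333°, lat 23.7917°.
Cell spans 0.0833333° lon × 0.0416667° lat.
south 23.7917° N, north 23.8333° N.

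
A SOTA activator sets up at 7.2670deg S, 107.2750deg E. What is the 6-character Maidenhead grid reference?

Shift to the Maidenhead origin (180°W, 90°S): lon 287.2750, lat 82.7330.
Field: lon ⌊287.2750/20⌋ = 14 → O; lat ⌊82.7330/10⌋ = 8 → I.
Square: lon ⌊7.2750/2⌋ = 3; lat ⌊2.7330/1⌋ = 2.
Subsquare: lon ⌊1.2750/0.0833333⌋ = 15 → p; lat ⌊0.7330/0.0416667⌋ = 17 → r.

OI32pr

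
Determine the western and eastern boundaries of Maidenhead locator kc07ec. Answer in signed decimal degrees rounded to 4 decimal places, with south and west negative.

Field K=10, C=2: +10·20° lon, +2·10° lat → SW at lon 20°, lat -70°.
Square 0, 7: +0·2° lon, +7·1° lat → SW at lon 20°, lat -63°.
Subsquare e=4, c=2: +4·0.0833333° lon, +2·0.0416667° lat → SW at lon 20.3333°, lat -62.9167°.
Cell spans 0.0833333° lon × 0.0416667° lat.
west 20.3333, east 20.4167.

20.3333, 20.4167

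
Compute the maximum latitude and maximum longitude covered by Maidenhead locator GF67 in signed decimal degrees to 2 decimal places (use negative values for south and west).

Field G=6, F=5: +6·20° lon, +5·10° lat → SW at lon -60°, lat -40°.
Square 6, 7: +6·2° lon, +7·1° lat → SW at lon -48°, lat -33°.
Cell spans 2° lon × 1° lat. NE corner is SW corner plus one full cell.
latitude -32.00, longitude -46.00.

-32.00, -46.00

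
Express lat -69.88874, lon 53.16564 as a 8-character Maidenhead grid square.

LC60nc96

Shift to the Maidenhead origin (180°W, 90°S): lon 233.16564, lat 20.11126.
Field (20°×10°, letters A–R): 233.16564/20 → 11 → L, 20.11126/10 → 2 → C; chars LC.
Square (2°×1°, digits 0–9): 13.16564/2 → 6, 0.11126/1 → 0; chars 60.
Subsquare (5′×2.5′, letters a–x): 1.16564/0.0833333 → 13 → n, 0.11126/0.0416667 → 2 → c; chars nc.
Extended square (30″×15″, digits 0–9): 0.08231/0.00833333 → 9, 0.02793/0.00416667 → 6; chars 96.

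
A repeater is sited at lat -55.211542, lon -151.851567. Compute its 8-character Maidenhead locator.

BD44bs79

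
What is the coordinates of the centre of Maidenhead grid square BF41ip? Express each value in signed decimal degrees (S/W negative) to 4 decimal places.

Field B=1, F=5: +1·20° lon, +5·10° lat → SW at lon -160°, lat -40°.
Square 4, 1: +4·2° lon, +1·1° lat → SW at lon -152°, lat -39°.
Subsquare i=8, p=15: +8·0.0833333° lon, +15·0.0416667° lat → SW at lon -151.333°, lat -38.375°.
Cell spans 0.0833333° lon × 0.0416667° lat. Centre is SW corner plus half of each.
latitude -38.3542, longitude -151.2917.

-38.3542, -151.2917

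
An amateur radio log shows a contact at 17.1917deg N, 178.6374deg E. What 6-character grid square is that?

RK97he

Offset from 180°W / 90°S: lon 358.6374°, lat 107.1917°.
Field: 358.6374/20 → 17 → R, 107.1917/10 → 10 → K; chars RK.
Square: 18.6374/2 → 9, 7.1917/1 → 7; chars 97.
Subsquare: 0.6374/0.0833333 → 7 → h, 0.1917/0.0416667 → 4 → e; chars he.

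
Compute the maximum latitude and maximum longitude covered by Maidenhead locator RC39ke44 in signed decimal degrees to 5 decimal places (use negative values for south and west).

-60.81250, 166.87500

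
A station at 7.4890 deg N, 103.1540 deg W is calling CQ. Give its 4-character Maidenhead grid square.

Shift to the Maidenhead origin (180°W, 90°S): lon 76.85, lat 97.49.
Field (20°×10°, letters A–R): lon ⌊76.85/20⌋ = 3 → D; lat ⌊97.49/10⌋ = 9 → J.
Square (2°×1°, digits 0–9): lon ⌊16.85/2⌋ = 8; lat ⌊7.49/1⌋ = 7.

DJ87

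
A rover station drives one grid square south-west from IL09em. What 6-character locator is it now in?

Longitude subsquare e = 4; −1 → 3 = d.
Latitude subsquare m = 12; −1 → 11 = l.

IL09dl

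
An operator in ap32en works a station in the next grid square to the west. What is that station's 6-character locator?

AP32dn

Longitude subsquare e = 4; −1 → 3 = d.
The latitude characters are unchanged.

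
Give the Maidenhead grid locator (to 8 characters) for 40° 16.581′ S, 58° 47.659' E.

Offset from 180°W / 90°S: lon 238.79432°, lat 49.72365°.
Field: 238.79432/20 → 11 → L, 49.72365/10 → 4 → E; chars LE.
Square: 18.79432/2 → 9, 9.72365/1 → 9; chars 99.
Subsquare: 0.79432/0.0833333 → 9 → j, 0.72365/0.0416667 → 17 → r; chars jr.
Extended square: 0.04432/0.00833333 → 5, 0.01532/0.00416667 → 3; chars 53.

LE99jr53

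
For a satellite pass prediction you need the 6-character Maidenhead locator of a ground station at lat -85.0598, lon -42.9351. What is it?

Add 180° to longitude and 90° to latitude: 137.0649, 4.9402.
Field: 137.0649/20 → 6 → G, 4.9402/10 → 0 → A; chars GA.
Square: 17.0649/2 → 8, 4.9402/1 → 4; chars 84.
Subsquare: 1.0649/0.0833333 → 12 → m, 0.9402/0.0416667 → 22 → w; chars mw.

GA84mw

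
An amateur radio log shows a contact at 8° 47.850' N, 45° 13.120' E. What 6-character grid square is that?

LJ28ot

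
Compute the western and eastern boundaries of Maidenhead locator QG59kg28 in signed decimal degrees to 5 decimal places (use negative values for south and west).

Field Q=16, G=6: +16·20° lon, +6·10° lat → SW at lon 140°, lat -30°.
Square 5, 9: +5·2° lon, +9·1° lat → SW at lon 150°, lat -21°.
Subsquare k=10, g=6: +10·0.0833333° lon, +6·0.0416667° lat → SW at lon 150.833°, lat -20.75°.
Extended square 2, 8: +2·0.00833333° lon, +8·0.00416667° lat → SW at lon 150.85°, lat -20.7167°.
Cell spans 0.00833333° lon × 0.00416667° lat.
west 150.85000, east 150.85833.

150.85000, 150.85833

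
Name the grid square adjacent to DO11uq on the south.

Latitude subsquare q = 16; −1 → 15 = p.
The longitude characters are unchanged.

DO11up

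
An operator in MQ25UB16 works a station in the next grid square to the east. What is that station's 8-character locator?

MQ25ub26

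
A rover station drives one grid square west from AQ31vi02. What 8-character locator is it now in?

AQ31ui92

Longitude extended square 0; −1 → -1, wraps to 9, carry into subsquare.
Longitude subsquare v = 21; −1 → 20 = u.
The latitude characters are unchanged.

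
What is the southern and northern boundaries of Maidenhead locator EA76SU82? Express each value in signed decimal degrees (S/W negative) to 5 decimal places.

Field E=4, A=0: +4·20° lon, +0·10° lat → SW at lon -100°, lat -90°.
Square 7, 6: +7·2° lon, +6·1° lat → SW at lon -86°, lat -84°.
Subsquare s=18, u=20: +18·0.0833333° lon, +20·0.0416667° lat → SW at lon -84.5°, lat -83.1667°.
Extended square 8, 2: +8·0.00833333° lon, +2·0.00416667° lat → SW at lon -84.4333°, lat -83.1583°.
Cell spans 0.00833333° lon × 0.00416667° lat.
south -83.15833, north -83.15417.

-83.15833, -83.15417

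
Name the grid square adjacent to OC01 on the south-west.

NC90

Longitude square 0; −1 → -1, wraps to 9, carry into field.
Longitude field O = 14; −1 → 13 = N.
Latitude square 1; −1 → 0.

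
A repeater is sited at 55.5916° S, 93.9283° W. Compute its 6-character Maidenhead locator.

Add 180° to longitude and 90° to latitude: 86.0717, 34.4084.
Field: 86.0717/20 → 4 → E, 34.4084/10 → 3 → D; chars ED.
Square: 6.0717/2 → 3, 4.4084/1 → 4; chars 34.
Subsquare: 0.0717/0.0833333 → 0 → a, 0.4084/0.0416667 → 9 → j; chars aj.

ED34aj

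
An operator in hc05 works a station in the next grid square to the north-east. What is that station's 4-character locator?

Longitude square 0; +1 → 1.
Latitude square 5; +1 → 6.

HC16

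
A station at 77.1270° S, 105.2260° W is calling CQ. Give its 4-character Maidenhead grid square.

DB72

Add 180° to longitude and 90° to latitude: 74.77, 12.87.
Field: lon ⌊74.77/20⌋ = 3 → D; lat ⌊12.87/10⌋ = 1 → B.
Square: lon ⌊14.77/2⌋ = 7; lat ⌊2.87/1⌋ = 2.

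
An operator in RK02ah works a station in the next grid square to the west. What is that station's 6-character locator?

Longitude subsquare a = 0; −1 → -1, wraps to 23 = x, carry into square.
Longitude square 0; −1 → -1, wraps to 9, carry into field.
Longitude field R = 17; −1 → 16 = Q.
The latitude characters are unchanged.

QK92xh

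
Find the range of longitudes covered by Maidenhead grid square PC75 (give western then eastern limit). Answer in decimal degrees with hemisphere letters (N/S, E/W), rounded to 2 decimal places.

134.00° E, 136.00° E

Field P=15, C=2: +15·20° lon, +2·10° lat → SW at lon 120°, lat -70°.
Square 7, 5: +7·2° lon, +5·1° lat → SW at lon 134°, lat -65°.
Cell spans 2° lon × 1° lat.
west 134.00° E, east 136.00° E.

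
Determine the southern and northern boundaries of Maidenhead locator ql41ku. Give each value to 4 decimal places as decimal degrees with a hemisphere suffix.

21.8333° N, 21.8750° N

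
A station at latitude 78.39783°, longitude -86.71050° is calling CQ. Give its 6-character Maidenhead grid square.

EQ68pj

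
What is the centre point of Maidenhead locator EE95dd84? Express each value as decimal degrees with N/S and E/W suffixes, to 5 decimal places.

Field E=4, E=4: +4·20° lon, +4·10° lat → SW at lon -100°, lat -50°.
Square 9, 5: +9·2° lon, +5·1° lat → SW at lon -82°, lat -45°.
Subsquare d=3, d=3: +3·0.0833333° lon, +3·0.0416667° lat → SW at lon -81.75°, lat -44.875°.
Extended square 8, 4: +8·0.00833333° lon, +4·0.00416667° lat → SW at lon -81.6833°, lat -44.8583°.
Cell spans 0.00833333° lon × 0.00416667° lat. Centre is SW corner plus half of each.
latitude 44.85625° S, longitude 81.67917° W.

44.85625° S, 81.67917° W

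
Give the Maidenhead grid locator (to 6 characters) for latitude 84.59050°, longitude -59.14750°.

Shift to the Maidenhead origin (180°W, 90°S): lon 120.8525, lat 174.5905.
Field: lon ⌊120.8525/20⌋ = 6 → G; lat ⌊174.5905/10⌋ = 17 → R.
Square: lon ⌊0.8525/2⌋ = 0; lat ⌊4.5905/1⌋ = 4.
Subsquare: lon ⌊0.8525/0.0833333⌋ = 10 → k; lat ⌊0.5905/0.0416667⌋ = 14 → o.

GR04ko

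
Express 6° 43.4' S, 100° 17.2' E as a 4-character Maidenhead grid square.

OI03

Add 180° to longitude and 90° to latitude: 280.29, 83.28.
Field: lon ⌊280.29/20⌋ = 14 → O; lat ⌊83.28/10⌋ = 8 → I.
Square: lon ⌊0.29/2⌋ = 0; lat ⌊3.28/1⌋ = 3.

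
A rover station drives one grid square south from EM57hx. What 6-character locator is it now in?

EM57hw

Latitude subsquare x = 23; −1 → 22 = w.
The longitude characters are unchanged.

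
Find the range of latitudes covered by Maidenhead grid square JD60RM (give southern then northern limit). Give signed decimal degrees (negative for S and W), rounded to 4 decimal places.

-59.5000, -59.4583

Field J=9, D=3: +9·20° lon, +3·10° lat → SW at lon 0°, lat -60°.
Square 6, 0: +6·2° lon, +0·1° lat → SW at lon 12°, lat -60°.
Subsquare r=17, m=12: +17·0.0833333° lon, +12·0.0416667° lat → SW at lon 13.4167°, lat -59.5°.
Cell spans 0.0833333° lon × 0.0416667° lat.
south -59.5000, north -59.4583.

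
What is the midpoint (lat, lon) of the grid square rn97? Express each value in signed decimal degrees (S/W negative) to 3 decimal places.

47.500, 179.000

Field R=17, N=13: +17·20° lon, +13·10° lat → SW at lon 160°, lat 40°.
Square 9, 7: +9·2° lon, +7·1° lat → SW at lon 178°, lat 47°.
Cell spans 2° lon × 1° lat. Centre is SW corner plus half of each.
latitude 47.500, longitude 179.000.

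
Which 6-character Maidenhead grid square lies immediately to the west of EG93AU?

EG83xu

Longitude subsquare a = 0; −1 → -1, wraps to 23 = x, carry into square.
Longitude square 9; −1 → 8.
The latitude characters are unchanged.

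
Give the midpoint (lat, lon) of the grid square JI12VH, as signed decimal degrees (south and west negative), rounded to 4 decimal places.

Field J=9, I=8: +9·20° lon, +8·10° lat → SW at lon 0°, lat -10°.
Square 1, 2: +1·2° lon, +2·1° lat → SW at lon 2°, lat -8°.
Subsquare v=21, h=7: +21·0.0833333° lon, +7·0.0416667° lat → SW at lon 3.75°, lat -7.70833°.
Cell spans 0.0833333° lon × 0.0416667° lat. Centre is SW corner plus half of each.
latitude -7.6875, longitude 3.7917.

-7.6875, 3.7917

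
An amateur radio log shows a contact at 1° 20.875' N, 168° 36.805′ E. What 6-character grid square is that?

RJ41hi

Offset from 180°W / 90°S: lon 348.6134°, lat 91.3479°.
Field: 348.6134/20 → 17 → R, 91.3479/10 → 9 → J; chars RJ.
Square: 8.6134/2 → 4, 1.3479/1 → 1; chars 41.
Subsquare: 0.6134/0.0833333 → 7 → h, 0.3479/0.0416667 → 8 → i; chars hi.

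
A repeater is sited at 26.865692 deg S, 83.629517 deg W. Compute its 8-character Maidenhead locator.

EG83ed42

Offset from 180°W / 90°S: lon 96.37048°, lat 63.13431°.
Field: lon ⌊96.37048/20⌋ = 4 → E; lat ⌊63.13431/10⌋ = 6 → G.
Square: lon ⌊16.37048/2⌋ = 8; lat ⌊3.13431/1⌋ = 3.
Subsquare: lon ⌊0.37048/0.0833333⌋ = 4 → e; lat ⌊0.13431/0.0416667⌋ = 3 → d.
Extended square: lon ⌊0.03715/0.00833333⌋ = 4; lat ⌊0.00931/0.00416667⌋ = 2.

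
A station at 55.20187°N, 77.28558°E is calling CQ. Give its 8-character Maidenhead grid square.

MO85pe48

Add 180° to longitude and 90° to latitude: 257.28558, 145.20187.
Field (20°×10°, letters A–R): lon ⌊257.28558/20⌋ = 12 → M; lat ⌊145.20187/10⌋ = 14 → O.
Square (2°×1°, digits 0–9): lon ⌊17.28558/2⌋ = 8; lat ⌊5.20187/1⌋ = 5.
Subsquare (5′×2.5′, letters a–x): lon ⌊1.28558/0.0833333⌋ = 15 → p; lat ⌊0.20187/0.0416667⌋ = 4 → e.
Extended square (30″×15″, digits 0–9): lon ⌊0.03558/0.00833333⌋ = 4; lat ⌊0.03520/0.00416667⌋ = 8.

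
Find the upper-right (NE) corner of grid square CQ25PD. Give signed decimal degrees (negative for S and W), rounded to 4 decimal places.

75.1667, -134.6667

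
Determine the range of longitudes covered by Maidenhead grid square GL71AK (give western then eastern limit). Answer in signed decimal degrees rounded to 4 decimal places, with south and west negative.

-46.0000, -45.9167

Field G=6, L=11: +6·20° lon, +11·10° lat → SW at lon -60°, lat 20°.
Square 7, 1: +7·2° lon, +1·1° lat → SW at lon -46°, lat 21°.
Subsquare a=0, k=10: +0·0.0833333° lon, +10·0.0416667° lat → SW at lon -46°, lat 21.4167°.
Cell spans 0.0833333° lon × 0.0416667° lat.
west -46.0000, east -45.9167.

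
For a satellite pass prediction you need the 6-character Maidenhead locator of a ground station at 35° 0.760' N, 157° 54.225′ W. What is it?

Shift to the Maidenhead origin (180°W, 90°S): lon 22.0962, lat 125.0127.
Field (20°×10°, letters A–R): lon ⌊22.0962/20⌋ = 1 → B; lat ⌊125.0127/10⌋ = 12 → M.
Square (2°×1°, digits 0–9): lon ⌊2.0962/2⌋ = 1; lat ⌊5.0127/1⌋ = 5.
Subsquare (5′×2.5′, letters a–x): lon ⌊0.0962/0.0833333⌋ = 1 → b; lat ⌊0.0127/0.0416667⌋ = 0 → a.

BM15ba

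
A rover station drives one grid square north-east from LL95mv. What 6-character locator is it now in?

LL95nw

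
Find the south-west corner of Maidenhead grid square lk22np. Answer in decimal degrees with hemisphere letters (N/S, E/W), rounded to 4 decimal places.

Field L=11, K=10: +11·20° lon, +10·10° lat → SW at lon 40°, lat 10°.
Square 2, 2: +2·2° lon, +2·1° lat → SW at lon 44°, lat 12°.
Subsquare n=13, p=15: +13·0.0833333° lon, +15·0.0416667° lat → SW at lon 45.0833°, lat 12.625°.
latitude 12.6250° N, longitude 45.0833° E.

12.6250° N, 45.0833° E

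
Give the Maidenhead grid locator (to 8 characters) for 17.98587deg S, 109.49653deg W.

DH52ga03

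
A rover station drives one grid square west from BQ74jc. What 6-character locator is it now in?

BQ74ic

Longitude subsquare j = 9; −1 → 8 = i.
The latitude characters are unchanged.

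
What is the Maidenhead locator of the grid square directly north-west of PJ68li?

PJ68kj

Longitude subsquare l = 11; −1 → 10 = k.
Latitude subsquare i = 8; +1 → 9 = j.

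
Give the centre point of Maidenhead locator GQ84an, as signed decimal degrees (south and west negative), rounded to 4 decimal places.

Field G=6, Q=16: +6·20° lon, +16·10° lat → SW at lon -60°, lat 70°.
Square 8, 4: +8·2° lon, +4·1° lat → SW at lon -44°, lat 74°.
Subsquare a=0, n=13: +0·0.0833333° lon, +13·0.0416667° lat → SW at lon -44°, lat 74.5417°.
Cell spans 0.0833333° lon × 0.0416667° lat. Centre is SW corner plus half of each.
latitude 74.5625, longitude -43.9583.

74.5625, -43.9583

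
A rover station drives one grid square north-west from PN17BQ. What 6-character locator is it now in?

PN17ar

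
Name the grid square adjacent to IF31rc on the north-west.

IF31qd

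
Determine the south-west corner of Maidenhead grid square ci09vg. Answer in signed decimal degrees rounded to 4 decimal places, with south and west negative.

Field C=2, I=8: +2·20° lon, +8·10° lat → SW at lon -140°, lat -10°.
Square 0, 9: +0·2° lon, +9·1° lat → SW at lon -140°, lat -1°.
Subsquare v=21, g=6: +21·0.0833333° lon, +6·0.0416667° lat → SW at lon -138.25°, lat -0.75°.
latitude -0.7500, longitude -138.2500.

-0.7500, -138.2500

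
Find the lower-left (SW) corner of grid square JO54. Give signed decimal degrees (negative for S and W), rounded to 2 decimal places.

Field J=9, O=14: +9·20° lon, +14·10° lat → SW at lon 0°, lat 50°.
Square 5, 4: +5·2° lon, +4·1° lat → SW at lon 10°, lat 54°.
latitude 54.00, longitude 10.00.

54.00, 10.00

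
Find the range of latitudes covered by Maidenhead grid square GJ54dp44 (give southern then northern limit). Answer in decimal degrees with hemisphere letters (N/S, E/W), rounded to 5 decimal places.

Field G=6, J=9: +6·20° lon, +9·10° lat → SW at lon -60°, lat 0°.
Square 5, 4: +5·2° lon, +4·1° lat → SW at lon -50°, lat 4°.
Subsquare d=3, p=15: +3·0.0833333° lon, +15·0.0416667° lat → SW at lon -49.75°, lat 4.625°.
Extended square 4, 4: +4·0.00833333° lon, +4·0.00416667° lat → SW at lon -49.7167°, lat 4.64167°.
Cell spans 0.00833333° lon × 0.00416667° lat.
south 4.64167° N, north 4.64583° N.

4.64167° N, 4.64583° N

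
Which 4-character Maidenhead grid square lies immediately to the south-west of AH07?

Longitude square 0; −1 → -1, wraps to 9, carry into field.
Longitude field A = 0; −1 → -1, wraps to 17 = R, wrapping around the antimeridian.
Latitude square 7; −1 → 6.

RH96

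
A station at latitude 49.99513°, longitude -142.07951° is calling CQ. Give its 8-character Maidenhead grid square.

Offset from 180°W / 90°S: lon 37.92049°, lat 139.99513°.
Field (20°×10°, letters A–R): lon ⌊37.92049/20⌋ = 1 → B; lat ⌊139.99513/10⌋ = 13 → N.
Square (2°×1°, digits 0–9): lon ⌊17.92049/2⌋ = 8; lat ⌊9.99513/1⌋ = 9.
Subsquare (5′×2.5′, letters a–x): lon ⌊1.92049/0.0833333⌋ = 23 → x; lat ⌊0.99513/0.0416667⌋ = 23 → x.
Extended square (30″×15″, digits 0–9): lon ⌊0.00382/0.00833333⌋ = 0; lat ⌊0.03680/0.00416667⌋ = 8.

BN89xx08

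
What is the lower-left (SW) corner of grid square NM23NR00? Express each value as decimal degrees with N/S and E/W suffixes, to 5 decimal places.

33.70833° N, 85.08333° E

Field N=13, M=12: +13·20° lon, +12·10° lat → SW at lon 80°, lat 30°.
Square 2, 3: +2·2° lon, +3·1° lat → SW at lon 84°, lat 33°.
Subsquare n=13, r=17: +13·0.0833333° lon, +17·0.0416667° lat → SW at lon 85.0833°, lat 33.7083°.
Extended square 0, 0: +0·0.00833333° lon, +0·0.00416667° lat → SW at lon 85.0833°, lat 33.7083°.
latitude 33.70833° N, longitude 85.08333° E.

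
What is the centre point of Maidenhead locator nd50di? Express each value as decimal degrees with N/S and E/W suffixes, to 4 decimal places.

59.6458° S, 90.2917° E

Field N=13, D=3: +13·20° lon, +3·10° lat → SW at lon 80°, lat -60°.
Square 5, 0: +5·2° lon, +0·1° lat → SW at lon 90°, lat -60°.
Subsquare d=3, i=8: +3·0.0833333° lon, +8·0.0416667° lat → SW at lon 90.25°, lat -59.6667°.
Cell spans 0.0833333° lon × 0.0416667° lat. Centre is SW corner plus half of each.
latitude 59.6458° S, longitude 90.2917° E.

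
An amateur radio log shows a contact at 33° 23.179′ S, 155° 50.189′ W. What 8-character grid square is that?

BF26bo97

Add 180° to longitude and 90° to latitude: 24.16352, 56.61368.
Field (20°×10°, letters A–R): 24.16352/20 → 1 → B, 56.61368/10 → 5 → F; chars BF.
Square (2°×1°, digits 0–9): 4.16352/2 → 2, 6.61368/1 → 6; chars 26.
Subsquare (5′×2.5′, letters a–x): 0.16352/0.0833333 → 1 → b, 0.61368/0.0416667 → 14 → o; chars bo.
Extended square (30″×15″, digits 0–9): 0.08018/0.00833333 → 9, 0.03035/0.00416667 → 7; chars 97.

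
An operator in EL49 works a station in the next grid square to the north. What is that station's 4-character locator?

EM40

Latitude square 9; +1 → 10, wraps to 0, carry into field.
Latitude field L = 11; +1 → 12 = M.
The longitude characters are unchanged.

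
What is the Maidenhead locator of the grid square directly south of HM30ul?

Latitude subsquare l = 11; −1 → 10 = k.
The longitude characters are unchanged.

HM30uk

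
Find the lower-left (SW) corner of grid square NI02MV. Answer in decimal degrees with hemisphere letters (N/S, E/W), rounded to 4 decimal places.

7.1250° S, 81.0000° E

Field N=13, I=8: +13·20° lon, +8·10° lat → SW at lon 80°, lat -10°.
Square 0, 2: +0·2° lon, +2·1° lat → SW at lon 80°, lat -8°.
Subsquare m=12, v=21: +12·0.0833333° lon, +21·0.0416667° lat → SW at lon 81°, lat -7.125°.
latitude 7.1250° S, longitude 81.0000° E.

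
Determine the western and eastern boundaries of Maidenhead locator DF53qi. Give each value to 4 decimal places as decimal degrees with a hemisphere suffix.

108.6667° W, 108.5833° W

Field D=3, F=5: +3·20° lon, +5·10° lat → SW at lon -120°, lat -40°.
Square 5, 3: +5·2° lon, +3·1° lat → SW at lon -110°, lat -37°.
Subsquare q=16, i=8: +16·0.0833333° lon, +8·0.0416667° lat → SW at lon -108.667°, lat -36.6667°.
Cell spans 0.0833333° lon × 0.0416667° lat.
west 108.6667° W, east 108.5833° W.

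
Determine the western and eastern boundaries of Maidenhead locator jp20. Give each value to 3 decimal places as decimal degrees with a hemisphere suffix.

4.000° E, 6.000° E

Field J=9, P=15: +9·20° lon, +15·10° lat → SW at lon 0°, lat 60°.
Square 2, 0: +2·2° lon, +0·1° lat → SW at lon 4°, lat 60°.
Cell spans 2° lon × 1° lat.
west 4.000° E, east 6.000° E.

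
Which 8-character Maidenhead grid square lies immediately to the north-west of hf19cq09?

Longitude extended square 0; −1 → -1, wraps to 9, carry into subsquare.
Longitude subsquare c = 2; −1 → 1 = b.
Latitude extended square 9; +1 → 10, wraps to 0, carry into subsquare.
Latitude subsquare q = 16; +1 → 17 = r.

HF19br90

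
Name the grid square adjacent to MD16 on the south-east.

MD25

Longitude square 1; +1 → 2.
Latitude square 6; −1 → 5.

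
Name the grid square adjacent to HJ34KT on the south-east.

HJ34ls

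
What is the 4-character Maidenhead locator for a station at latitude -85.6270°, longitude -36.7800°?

HA14

Offset from 180°W / 90°S: lon 143.22°, lat 4.37°.
Field: lon ⌊143.22/20⌋ = 7 → H; lat ⌊4.37/10⌋ = 0 → A.
Square: lon ⌊3.22/2⌋ = 1; lat ⌊4.37/1⌋ = 4.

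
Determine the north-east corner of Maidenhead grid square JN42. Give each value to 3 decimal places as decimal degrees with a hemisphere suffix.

43.000° N, 10.000° E

Field J=9, N=13: +9·20° lon, +13·10° lat → SW at lon 0°, lat 40°.
Square 4, 2: +4·2° lon, +2·1° lat → SW at lon 8°, lat 42°.
Cell spans 2° lon × 1° lat. NE corner is SW corner plus one full cell.
latitude 43.000° N, longitude 10.000° E.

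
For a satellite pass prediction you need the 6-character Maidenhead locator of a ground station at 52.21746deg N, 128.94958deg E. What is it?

PO42lf

Add 180° to longitude and 90° to latitude: 308.9496, 142.2175.
Field: 308.9496/20 → 15 → P, 142.2175/10 → 14 → O; chars PO.
Square: 8.9496/2 → 4, 2.2175/1 → 2; chars 42.
Subsquare: 0.9496/0.0833333 → 11 → l, 0.2175/0.0416667 → 5 → f; chars lf.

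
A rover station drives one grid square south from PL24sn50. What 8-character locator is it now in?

PL24sm59

Latitude extended square 0; −1 → -1, wraps to 9, carry into subsquare.
Latitude subsquare n = 13; −1 → 12 = m.
The longitude characters are unchanged.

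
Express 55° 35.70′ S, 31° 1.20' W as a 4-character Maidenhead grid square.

HD44

Add 180° to longitude and 90° to latitude: 148.98, 34.41.
Field: lon ⌊148.98/20⌋ = 7 → H; lat ⌊34.41/10⌋ = 3 → D.
Square: lon ⌊8.98/2⌋ = 4; lat ⌊4.41/1⌋ = 4.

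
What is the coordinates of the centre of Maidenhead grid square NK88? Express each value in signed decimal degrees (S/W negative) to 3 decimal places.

18.500, 97.000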